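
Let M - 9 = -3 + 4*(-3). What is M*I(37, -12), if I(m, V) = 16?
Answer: -96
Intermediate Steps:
M = -6 (M = 9 + (-3 + 4*(-3)) = 9 + (-3 - 12) = 9 - 15 = -6)
M*I(37, -12) = -6*16 = -96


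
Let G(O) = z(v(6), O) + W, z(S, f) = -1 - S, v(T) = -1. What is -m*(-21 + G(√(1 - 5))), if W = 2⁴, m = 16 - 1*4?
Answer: 60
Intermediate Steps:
m = 12 (m = 16 - 4 = 12)
W = 16
G(O) = 16 (G(O) = (-1 - 1*(-1)) + 16 = (-1 + 1) + 16 = 0 + 16 = 16)
-m*(-21 + G(√(1 - 5))) = -12*(-21 + 16) = -12*(-5) = -1*(-60) = 60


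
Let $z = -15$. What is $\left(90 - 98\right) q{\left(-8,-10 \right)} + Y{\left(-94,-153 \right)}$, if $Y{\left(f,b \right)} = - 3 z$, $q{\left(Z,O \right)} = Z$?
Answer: $109$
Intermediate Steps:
$Y{\left(f,b \right)} = 45$ ($Y{\left(f,b \right)} = \left(-3\right) \left(-15\right) = 45$)
$\left(90 - 98\right) q{\left(-8,-10 \right)} + Y{\left(-94,-153 \right)} = \left(90 - 98\right) \left(-8\right) + 45 = \left(-8\right) \left(-8\right) + 45 = 64 + 45 = 109$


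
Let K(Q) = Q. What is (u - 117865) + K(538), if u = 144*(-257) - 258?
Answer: -154593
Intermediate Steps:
u = -37266 (u = -37008 - 258 = -37266)
(u - 117865) + K(538) = (-37266 - 117865) + 538 = -155131 + 538 = -154593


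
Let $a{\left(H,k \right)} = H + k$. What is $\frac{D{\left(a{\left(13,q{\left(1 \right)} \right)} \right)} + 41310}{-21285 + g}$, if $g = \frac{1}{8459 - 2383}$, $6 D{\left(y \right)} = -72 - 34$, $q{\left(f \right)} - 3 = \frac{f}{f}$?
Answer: $- \frac{752676652}{387982977} \approx -1.94$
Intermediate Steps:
$q{\left(f \right)} = 4$ ($q{\left(f \right)} = 3 + \frac{f}{f} = 3 + 1 = 4$)
$D{\left(y \right)} = - \frac{53}{3}$ ($D{\left(y \right)} = \frac{-72 - 34}{6} = \frac{1}{6} \left(-106\right) = - \frac{53}{3}$)
$g = \frac{1}{6076} \approx 0.00016458$
$\frac{D{\left(a{\left(13,q{\left(1 \right)} \right)} \right)} + 41310}{-21285 + g} = \frac{- \frac{53}{3} + 41310}{-21285 + \frac{1}{6076}} = \frac{123877}{3 \left(- \frac{129327659}{6076}\right)} = \frac{123877}{3} \left(- \frac{6076}{129327659}\right) = - \frac{752676652}{387982977}$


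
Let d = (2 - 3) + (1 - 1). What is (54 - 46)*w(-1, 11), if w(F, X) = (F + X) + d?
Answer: 72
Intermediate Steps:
d = -1 (d = -1 + 0 = -1)
w(F, X) = -1 + F + X (w(F, X) = (F + X) - 1 = -1 + F + X)
(54 - 46)*w(-1, 11) = (54 - 46)*(-1 - 1 + 11) = 8*9 = 72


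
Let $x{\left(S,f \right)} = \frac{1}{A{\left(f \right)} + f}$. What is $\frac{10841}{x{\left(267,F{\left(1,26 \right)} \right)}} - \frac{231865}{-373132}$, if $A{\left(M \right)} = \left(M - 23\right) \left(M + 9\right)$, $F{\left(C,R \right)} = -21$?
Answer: $\frac{2050878105949}{373132} \approx 5.4964 \cdot 10^{6}$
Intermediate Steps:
$A{\left(M \right)} = \left(-23 + M\right) \left(9 + M\right)$
$x{\left(S,f \right)} = \frac{1}{-207 + f^{2} - 13 f}$ ($x{\left(S,f \right)} = \frac{1}{\left(-207 + f^{2} - 14 f\right) + f} = \frac{1}{-207 + f^{2} - 13 f}$)
$\frac{10841}{x{\left(267,F{\left(1,26 \right)} \right)}} - \frac{231865}{-373132} = \frac{10841}{\frac{1}{-207 + \left(-21\right)^{2} - -273}} - \frac{231865}{-373132} = \frac{10841}{\frac{1}{-207 + 441 + 273}} - - \frac{231865}{373132} = \frac{10841}{\frac{1}{507}} + \frac{231865}{373132} = 10841 \frac{1}{\frac{1}{507}} + \frac{231865}{373132} = 10841 \cdot 507 + \frac{231865}{373132} = 5496387 + \frac{231865}{373132} = \frac{2050878105949}{373132}$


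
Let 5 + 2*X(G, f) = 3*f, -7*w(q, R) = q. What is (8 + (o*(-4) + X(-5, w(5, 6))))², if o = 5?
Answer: 11881/49 ≈ 242.47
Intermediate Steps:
w(q, R) = -q/7
X(G, f) = -5/2 + 3*f/2 (X(G, f) = -5/2 + (3*f)/2 = -5/2 + 3*f/2)
(8 + (o*(-4) + X(-5, w(5, 6))))² = (8 + (5*(-4) + (-5/2 + 3*(-⅐*5)/2)))² = (8 + (-20 + (-5/2 + (3/2)*(-5/7))))² = (8 + (-20 + (-5/2 - 15/14)))² = (8 + (-20 - 25/7))² = (8 - 165/7)² = (-109/7)² = 11881/49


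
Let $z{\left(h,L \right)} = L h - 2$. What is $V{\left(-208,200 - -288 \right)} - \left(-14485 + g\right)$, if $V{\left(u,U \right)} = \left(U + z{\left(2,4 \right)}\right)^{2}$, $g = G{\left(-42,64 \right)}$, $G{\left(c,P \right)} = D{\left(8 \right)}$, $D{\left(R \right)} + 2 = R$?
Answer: $258515$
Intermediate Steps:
$D{\left(R \right)} = -2 + R$
$G{\left(c,P \right)} = 6$ ($G{\left(c,P \right)} = -2 + 8 = 6$)
$g = 6$
$z{\left(h,L \right)} = -2 + L h$
$V{\left(u,U \right)} = \left(6 + U\right)^{2}$ ($V{\left(u,U \right)} = \left(U + \left(-2 + 4 \cdot 2\right)\right)^{2} = \left(U + \left(-2 + 8\right)\right)^{2} = \left(U + 6\right)^{2} = \left(6 + U\right)^{2}$)
$V{\left(-208,200 - -288 \right)} - \left(-14485 + g\right) = \left(6 + \left(200 - -288\right)\right)^{2} - \left(-14485 + 6\right) = \left(6 + \left(200 + 288\right)\right)^{2} - -14479 = \left(6 + 488\right)^{2} + 14479 = 494^{2} + 14479 = 244036 + 14479 = 258515$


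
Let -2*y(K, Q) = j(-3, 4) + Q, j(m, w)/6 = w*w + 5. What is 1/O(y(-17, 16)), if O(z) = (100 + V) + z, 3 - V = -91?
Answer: 1/123 ≈ 0.0081301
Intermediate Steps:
j(m, w) = 30 + 6*w² (j(m, w) = 6*(w*w + 5) = 6*(w² + 5) = 6*(5 + w²) = 30 + 6*w²)
V = 94 (V = 3 - 1*(-91) = 3 + 91 = 94)
y(K, Q) = -63 - Q/2 (y(K, Q) = -((30 + 6*4²) + Q)/2 = -((30 + 6*16) + Q)/2 = -((30 + 96) + Q)/2 = -(126 + Q)/2 = -63 - Q/2)
O(z) = 194 + z (O(z) = (100 + 94) + z = 194 + z)
1/O(y(-17, 16)) = 1/(194 + (-63 - ½*16)) = 1/(194 + (-63 - 8)) = 1/(194 - 71) = 1/123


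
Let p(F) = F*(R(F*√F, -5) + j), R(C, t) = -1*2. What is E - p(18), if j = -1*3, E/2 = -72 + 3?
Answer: -48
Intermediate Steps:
E = -138 (E = 2*(-72 + 3) = 2*(-69) = -138)
j = -3
R(C, t) = -2
p(F) = -5*F (p(F) = F*(-2 - 3) = F*(-5) = -5*F)
E - p(18) = -138 - (-5)*18 = -138 - 1*(-90) = -138 + 90 = -48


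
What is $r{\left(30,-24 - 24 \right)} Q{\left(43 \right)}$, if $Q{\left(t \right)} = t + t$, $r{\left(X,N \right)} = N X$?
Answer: $-123840$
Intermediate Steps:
$Q{\left(t \right)} = 2 t$
$r{\left(30,-24 - 24 \right)} Q{\left(43 \right)} = \left(-24 - 24\right) 30 \cdot 2 \cdot 43 = \left(-48\right) 30 \cdot 86 = \left(-1440\right) 86 = -123840$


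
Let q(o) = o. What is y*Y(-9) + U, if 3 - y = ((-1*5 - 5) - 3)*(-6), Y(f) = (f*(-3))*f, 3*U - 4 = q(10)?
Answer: 54689/3 ≈ 18230.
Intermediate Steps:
U = 14/3 (U = 4/3 + (⅓)*10 = 4/3 + 10/3 = 14/3 ≈ 4.6667)
Y(f) = -3*f² (Y(f) = (-3*f)*f = -3*f²)
y = -75 (y = 3 - ((-1*5 - 5) - 3)*(-6) = 3 - ((-5 - 5) - 3)*(-6) = 3 - (-10 - 3)*(-6) = 3 - (-13)*(-6) = 3 - 1*78 = 3 - 78 = -75)
y*Y(-9) + U = -(-225)*(-9)² + 14/3 = -(-225)*81 + 14/3 = -75*(-243) + 14/3 = 18225 + 14/3 = 54689/3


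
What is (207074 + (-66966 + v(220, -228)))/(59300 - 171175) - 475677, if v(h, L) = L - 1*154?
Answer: -53216504101/111875 ≈ -4.7568e+5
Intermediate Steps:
v(h, L) = -154 + L (v(h, L) = L - 154 = -154 + L)
(207074 + (-66966 + v(220, -228)))/(59300 - 171175) - 475677 = (207074 + (-66966 + (-154 - 228)))/(59300 - 171175) - 475677 = (207074 + (-66966 - 382))/(-111875) - 475677 = (207074 - 67348)*(-1/111875) - 475677 = 139726*(-1/111875) - 475677 = -139726/111875 - 475677 = -53216504101/111875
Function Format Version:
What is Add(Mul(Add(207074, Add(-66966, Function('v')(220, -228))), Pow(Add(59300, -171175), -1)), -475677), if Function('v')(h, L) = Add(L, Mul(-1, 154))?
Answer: Rational(-53216504101, 111875) ≈ -4.7568e+5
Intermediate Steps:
Function('v')(h, L) = Add(-154, L) (Function('v')(h, L) = Add(L, -154) = Add(-154, L))
Add(Mul(Add(207074, Add(-66966, Function('v')(220, -228))), Pow(Add(59300, -171175), -1)), -475677) = Add(Mul(Add(207074, Add(-66966, Add(-154, -228))), Pow(Add(59300, -171175), -1)), -475677) = Add(Mul(Add(207074, Add(-66966, -382)), Pow(-111875, -1)), -475677) = Add(Mul(Add(207074, -67348), Rational(-1, 111875)), -475677) = Add(Mul(139726, Rational(-1, 111875)), -475677) = Add(Rational(-139726, 111875), -475677) = Rational(-53216504101, 111875)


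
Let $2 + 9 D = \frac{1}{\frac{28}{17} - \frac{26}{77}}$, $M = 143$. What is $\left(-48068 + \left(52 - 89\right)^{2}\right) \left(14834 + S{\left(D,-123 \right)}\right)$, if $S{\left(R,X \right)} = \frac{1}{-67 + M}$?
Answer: $- \frac{52647752115}{76} \approx -6.9273 \cdot 10^{8}$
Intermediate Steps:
$D = - \frac{2119}{15426}$ ($D = - \frac{2}{9} + \frac{1}{9 \left(\frac{28}{17} - \frac{26}{77}\right)} = - \frac{2}{9} + \frac{1}{9 \cdot \frac{1714}{1309}} = - \frac{2}{9} + \frac{1}{9} \cdot \frac{1309}{1714} = - \frac{2}{9} + \frac{1309}{15426} = - \frac{2119}{15426} \approx -0.13737$)
$S{\left(R,X \right)} = \frac{1}{76}$ ($S{\left(R,X \right)} = \frac{1}{-67 + 143} = \frac{1}{76}$)
$\left(-48068 + \left(52 - 89\right)^{2}\right) \left(14834 + S{\left(D,-123 \right)}\right) = \left(-48068 + \left(52 - 89\right)^{2}\right) \left(14834 + \frac{1}{76}\right) = \left(-48068 + \left(-37\right)^{2}\right) \frac{1127385}{76} = \left(-48068 + 1369\right) \frac{1127385}{76} = \left(-46699\right) \frac{1127385}{76} = - \frac{52647752115}{76}$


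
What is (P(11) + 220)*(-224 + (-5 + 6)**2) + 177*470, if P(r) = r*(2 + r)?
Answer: 2241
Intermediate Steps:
(P(11) + 220)*(-224 + (-5 + 6)**2) + 177*470 = (11*(2 + 11) + 220)*(-224 + (-5 + 6)**2) + 177*470 = (11*13 + 220)*(-224 + 1**2) + 83190 = (143 + 220)*(-224 + 1) + 83190 = 363*(-223) + 83190 = -80949 + 83190 = 2241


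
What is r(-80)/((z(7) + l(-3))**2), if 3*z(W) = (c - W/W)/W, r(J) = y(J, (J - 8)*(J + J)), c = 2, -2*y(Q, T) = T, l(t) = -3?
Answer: -776160/961 ≈ -807.66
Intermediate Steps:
y(Q, T) = -T/2
r(J) = -J*(-8 + J) (r(J) = -(J - 8)*(J + J)/2 = -(-8 + J)*2*J/2 = -J*(-8 + J))
z(W) = 1/(3*W) (z(W) = ((2 - W/W)/W)/3 = ((2 - 1*1)/W)/3 = ((2 - 1)/W)/3 = (1/W)/3 = 1/(3*W))
r(-80)/((z(7) + l(-3))**2) = (-80*(8 - 1*(-80)))/(((1/3)/7 - 3)**2) = (-80*(8 + 80))/(((1/3)*(1/7) - 3)**2) = (-80*88)/((1/21 - 3)**2) = -7040/((-62/21)**2) = -7040/3844/441 = -7040*441/3844 = -776160/961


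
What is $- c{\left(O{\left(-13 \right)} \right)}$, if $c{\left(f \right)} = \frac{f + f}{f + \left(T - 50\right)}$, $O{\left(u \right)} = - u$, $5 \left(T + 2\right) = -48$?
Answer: $\frac{130}{243} \approx 0.53498$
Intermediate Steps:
$T = - \frac{58}{5}$ ($T = -2 + \frac{1}{5} \left(-48\right) = -2 - \frac{48}{5} = - \frac{58}{5} \approx -11.6$)
$c{\left(f \right)} = \frac{2 f}{- \frac{308}{5} + f}$ ($c{\left(f \right)} = \frac{f + f}{f - \frac{308}{5}} = \frac{2 f}{f - \frac{308}{5}} = \frac{2 f}{- \frac{308}{5} + f}$)
$- c{\left(O{\left(-13 \right)} \right)} = - \frac{10 \left(\left(-1\right) \left(-13\right)\right)}{-308 + 5 \left(\left(-1\right) \left(-13\right)\right)} = - \frac{10 \cdot 13}{-308 + 5 \cdot 13} = - \frac{10 \cdot 13}{-308 + 65} = - \frac{10 \cdot 13}{-243} = - \frac{10 \cdot 13 \left(-1\right)}{243} = \left(-1\right) \left(- \frac{130}{243}\right) = \frac{130}{243}$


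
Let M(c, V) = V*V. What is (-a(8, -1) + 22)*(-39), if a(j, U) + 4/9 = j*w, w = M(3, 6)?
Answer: 31070/3 ≈ 10357.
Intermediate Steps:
M(c, V) = V²
w = 36 (w = 6² = 36)
a(j, U) = -4/9 + 36*j (a(j, U) = -4/9 + j*36 = -4/9 + 36*j)
(-a(8, -1) + 22)*(-39) = (-(-4/9 + 36*8) + 22)*(-39) = (-(-4/9 + 288) + 22)*(-39) = (-1*2588/9 + 22)*(-39) = (-2588/9 + 22)*(-39) = -2390/9*(-39) = 31070/3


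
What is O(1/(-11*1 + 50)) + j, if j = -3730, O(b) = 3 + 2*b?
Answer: -145351/39 ≈ -3726.9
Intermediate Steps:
O(1/(-11*1 + 50)) + j = (3 + 2/(-11*1 + 50)) - 3730 = (3 + 2/(-11 + 50)) - 3730 = (3 + 2/39) - 3730 = 119/39 - 3730 = -145351/39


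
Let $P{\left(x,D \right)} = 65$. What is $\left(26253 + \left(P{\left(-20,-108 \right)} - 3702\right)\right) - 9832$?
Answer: $12784$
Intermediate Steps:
$\left(26253 + \left(P{\left(-20,-108 \right)} - 3702\right)\right) - 9832 = \left(26253 + \left(65 - 3702\right)\right) - 9832 = \left(26253 - 3637\right) - 9832 = 22616 - 9832 = 12784$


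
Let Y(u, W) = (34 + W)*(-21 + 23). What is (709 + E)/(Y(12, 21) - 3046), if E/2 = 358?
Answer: -1425/2936 ≈ -0.48535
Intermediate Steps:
Y(u, W) = 68 + 2*W (Y(u, W) = (34 + W)*2 = 68 + 2*W)
E = 716 (E = 2*358 = 716)
(709 + E)/(Y(12, 21) - 3046) = (709 + 716)/((68 + 2*21) - 3046) = 1425/((68 + 42) - 3046) = 1425/(110 - 3046) = 1425/(-2936) = 1425*(-1/2936) = -1425/2936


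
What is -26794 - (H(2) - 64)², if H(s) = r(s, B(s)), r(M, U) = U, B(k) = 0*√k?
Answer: -30890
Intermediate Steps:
B(k) = 0
H(s) = 0
-26794 - (H(2) - 64)² = -26794 - (0 - 64)² = -26794 - 1*(-64)² = -26794 - 1*4096 = -26794 - 4096 = -30890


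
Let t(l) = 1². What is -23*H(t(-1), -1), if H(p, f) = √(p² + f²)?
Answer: -23*√2 ≈ -32.527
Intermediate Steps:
t(l) = 1
H(p, f) = √(f² + p²)
-23*H(t(-1), -1) = -23*√((-1)² + 1²) = -23*√(1 + 1) = -23*√2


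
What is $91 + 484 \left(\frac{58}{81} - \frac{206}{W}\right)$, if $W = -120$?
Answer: $\frac{513716}{405} \approx 1268.4$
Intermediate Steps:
$91 + 484 \left(\frac{58}{81} - \frac{206}{W}\right) = 91 + 484 \left(\frac{58}{81} - \frac{206}{-120}\right) = 91 + 484 \left(58 \cdot \frac{1}{81} - - \frac{103}{60}\right) = 91 + 484 \left(\frac{58}{81} + \frac{103}{60}\right) = 91 + 484 \cdot \frac{3941}{1620} = 91 + \frac{476861}{405} = \frac{513716}{405}$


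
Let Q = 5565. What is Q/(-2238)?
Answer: -1855/746 ≈ -2.4866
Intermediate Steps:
Q/(-2238) = 5565/(-2238) = 5565*(-1/2238) = -1855/746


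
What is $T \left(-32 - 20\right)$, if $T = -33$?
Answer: $1716$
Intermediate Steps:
$T \left(-32 - 20\right) = - 33 \left(-32 - 20\right) = \left(-33\right) \left(-52\right) = 1716$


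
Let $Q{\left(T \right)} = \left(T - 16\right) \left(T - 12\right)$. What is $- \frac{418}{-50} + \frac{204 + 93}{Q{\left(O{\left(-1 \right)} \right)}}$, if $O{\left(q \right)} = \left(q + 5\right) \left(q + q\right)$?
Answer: $\frac{7183}{800} \approx 8.9787$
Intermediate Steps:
$O{\left(q \right)} = 2 q \left(5 + q\right)$ ($O{\left(q \right)} = \left(5 + q\right) 2 q = 2 q \left(5 + q\right)$)
$Q{\left(T \right)} = \left(-16 + T\right) \left(-12 + T\right)$
$- \frac{418}{-50} + \frac{204 + 93}{Q{\left(O{\left(-1 \right)} \right)}} = - \frac{418}{-50} + \frac{204 + 93}{192 + \left(2 \left(-1\right) \left(5 - 1\right)\right)^{2} - 28 \cdot 2 \left(-1\right) \left(5 - 1\right)} = \left(-418\right) \left(- \frac{1}{50}\right) + \frac{297}{192 + \left(2 \left(-1\right) 4\right)^{2} - 28 \cdot 2 \left(-1\right) 4} = \frac{209}{25} + \frac{297}{192 + \left(-8\right)^{2} - -224} = \frac{209}{25} + \frac{297}{192 + 64 + 224} = \frac{209}{25} + \frac{297}{480} = \frac{209}{25} + 297 \cdot \frac{1}{480} = \frac{209}{25} + \frac{99}{160} = \frac{7183}{800}$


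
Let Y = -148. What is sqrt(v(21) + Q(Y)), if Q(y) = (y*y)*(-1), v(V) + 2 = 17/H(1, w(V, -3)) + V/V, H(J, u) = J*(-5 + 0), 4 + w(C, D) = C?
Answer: I*sqrt(547710)/5 ≈ 148.01*I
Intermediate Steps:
w(C, D) = -4 + C
H(J, u) = -5*J (H(J, u) = J*(-5) = -5*J)
v(V) = -22/5 (v(V) = -2 + (17/((-5*1)) + V/V) = -2 + (17/(-5) + 1) = -2 + (17*(-1/5) + 1) = -2 + (-17/5 + 1) = -2 - 12/5 = -22/5)
Q(y) = -y**2 (Q(y) = y**2*(-1) = -y**2)
sqrt(v(21) + Q(Y)) = sqrt(-22/5 - 1*(-148)**2) = sqrt(-22/5 - 1*21904) = sqrt(-22/5 - 21904) = sqrt(-109542/5) = I*sqrt(547710)/5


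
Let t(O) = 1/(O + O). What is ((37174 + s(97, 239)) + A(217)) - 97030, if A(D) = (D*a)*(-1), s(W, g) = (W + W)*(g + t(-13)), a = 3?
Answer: -183930/13 ≈ -14148.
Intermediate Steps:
t(O) = 1/(2*O)
s(W, g) = 2*W*(-1/26 + g) (s(W, g) = (W + W)*(g + (½)/(-13)) = (2*W)*(g + (½)*(-1/13)) = (2*W)*(g - 1/26) = (2*W)*(-1/26 + g) = 2*W*(-1/26 + g))
A(D) = -3*D (A(D) = (D*3)*(-1) = (3*D)*(-1) = -3*D)
((37174 + s(97, 239)) + A(217)) - 97030 = ((37174 + (1/13)*97*(-1 + 26*239)) - 3*217) - 97030 = ((37174 + (1/13)*97*(-1 + 6214)) - 651) - 97030 = ((37174 + (1/13)*97*6213) - 651) - 97030 = ((37174 + 602661/13) - 651) - 97030 = (1085923/13 - 651) - 97030 = 1077460/13 - 97030 = -183930/13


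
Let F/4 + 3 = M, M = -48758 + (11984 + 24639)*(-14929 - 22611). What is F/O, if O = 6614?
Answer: -2749752362/3307 ≈ -8.3149e+5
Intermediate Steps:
M = -1374876178 (M = -48758 + 36623*(-37540) = -48758 - 1374827420 = -1374876178)
F = -5499504724 (F = -12 + 4*(-1374876178) = -12 - 5499504712 = -5499504724)
F/O = -5499504724/6614 = -5499504724*1/6614 = -2749752362/3307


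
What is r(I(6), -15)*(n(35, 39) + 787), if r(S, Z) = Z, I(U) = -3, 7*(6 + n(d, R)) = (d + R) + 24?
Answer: -11925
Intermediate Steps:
n(d, R) = -18/7 + R/7 + d/7 (n(d, R) = -6 + ((d + R) + 24)/7 = -6 + ((R + d) + 24)/7 = -6 + (24 + R + d)/7 = -6 + (24/7 + R/7 + d/7) = -18/7 + R/7 + d/7)
r(I(6), -15)*(n(35, 39) + 787) = -15*((-18/7 + (⅐)*39 + (⅐)*35) + 787) = -15*((-18/7 + 39/7 + 5) + 787) = -15*(8 + 787) = -15*795 = -11925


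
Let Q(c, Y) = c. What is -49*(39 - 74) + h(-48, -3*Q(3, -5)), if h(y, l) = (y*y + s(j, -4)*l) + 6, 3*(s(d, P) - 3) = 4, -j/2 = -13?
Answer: 3986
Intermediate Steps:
j = 26 (j = -2*(-13) = 26)
s(d, P) = 13/3 (s(d, P) = 3 + (⅓)*4 = 3 + 4/3 = 13/3)
h(y, l) = 6 + y² + 13*l/3 (h(y, l) = (y*y + 13*l/3) + 6 = (y² + 13*l/3) + 6 = 6 + y² + 13*l/3)
-49*(39 - 74) + h(-48, -3*Q(3, -5)) = -49*(39 - 74) + (6 + (-48)² + 13*(-3*3)/3) = -49*(-35) + (6 + 2304 + (13/3)*(-9)) = 1715 + (6 + 2304 - 39) = 1715 + 2271 = 3986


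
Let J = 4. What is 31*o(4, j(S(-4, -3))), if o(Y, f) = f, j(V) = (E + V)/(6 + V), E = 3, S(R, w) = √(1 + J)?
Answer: 13 + 3*√5 ≈ 19.708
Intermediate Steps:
S(R, w) = √5 (S(R, w) = √(1 + 4) = √5)
j(V) = (3 + V)/(6 + V)
31*o(4, j(S(-4, -3))) = 31*((3 + √5)/(6 + √5)) = 31*(3 + √5)/(6 + √5)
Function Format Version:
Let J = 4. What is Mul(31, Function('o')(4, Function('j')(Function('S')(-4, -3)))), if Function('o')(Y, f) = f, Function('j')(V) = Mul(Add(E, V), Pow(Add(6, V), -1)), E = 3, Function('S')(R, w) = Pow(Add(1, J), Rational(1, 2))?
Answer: Add(13, Mul(3, Pow(5, Rational(1, 2)))) ≈ 19.708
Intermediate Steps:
Function('S')(R, w) = Pow(5, Rational(1, 2)) (Function('S')(R, w) = Pow(Add(1, 4), Rational(1, 2)) = Pow(5, Rational(1, 2)))
Function('j')(V) = Mul(Pow(Add(6, V), -1), Add(3, V)) (Function('j')(V) = Mul(Add(3, V), Pow(Add(6, V), -1)) = Mul(Pow(Add(6, V), -1), Add(3, V)))
Mul(31, Function('o')(4, Function('j')(Function('S')(-4, -3)))) = Mul(31, Mul(Pow(Add(6, Pow(5, Rational(1, 2))), -1), Add(3, Pow(5, Rational(1, 2))))) = Mul(31, Pow(Add(6, Pow(5, Rational(1, 2))), -1), Add(3, Pow(5, Rational(1, 2))))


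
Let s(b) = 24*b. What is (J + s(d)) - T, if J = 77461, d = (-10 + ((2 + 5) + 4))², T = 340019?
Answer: -262534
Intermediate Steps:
d = 1 (d = (-10 + (7 + 4))² = (-10 + 11)² = 1² = 1)
(J + s(d)) - T = (77461 + 24*1) - 1*340019 = (77461 + 24) - 340019 = 77485 - 340019 = -262534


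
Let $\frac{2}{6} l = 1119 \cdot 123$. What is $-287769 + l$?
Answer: $125142$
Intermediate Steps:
$l = 412911$ ($l = 3 \cdot 1119 \cdot 123 = 3 \cdot 137637 = 412911$)
$-287769 + l = -287769 + 412911 = 125142$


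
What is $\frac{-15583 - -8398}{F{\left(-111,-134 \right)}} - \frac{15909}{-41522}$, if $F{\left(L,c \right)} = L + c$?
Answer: $\frac{60446655}{2034578} \approx 29.71$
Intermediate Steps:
$\frac{-15583 - -8398}{F{\left(-111,-134 \right)}} - \frac{15909}{-41522} = \frac{-15583 - -8398}{-111 - 134} - \frac{15909}{-41522} = \frac{-15583 + 8398}{-245} - - \frac{15909}{41522} = \left(-7185\right) \left(- \frac{1}{245}\right) + \frac{15909}{41522} = \frac{1437}{49} + \frac{15909}{41522} = \frac{60446655}{2034578}$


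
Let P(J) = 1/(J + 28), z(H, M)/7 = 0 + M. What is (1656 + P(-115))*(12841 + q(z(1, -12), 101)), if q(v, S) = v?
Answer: 1837913747/87 ≈ 2.1125e+7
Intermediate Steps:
z(H, M) = 7*M (z(H, M) = 7*(0 + M) = 7*M)
P(J) = 1/(28 + J)
(1656 + P(-115))*(12841 + q(z(1, -12), 101)) = (1656 + 1/(28 - 115))*(12841 + 7*(-12)) = (1656 + 1/(-87))*(12841 - 84) = (1656 - 1/87)*12757 = (144071/87)*12757 = 1837913747/87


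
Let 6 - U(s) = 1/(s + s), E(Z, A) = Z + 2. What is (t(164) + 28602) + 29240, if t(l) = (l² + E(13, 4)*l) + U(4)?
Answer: 697631/8 ≈ 87204.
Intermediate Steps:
E(Z, A) = 2 + Z
U(s) = 6 - 1/(2*s) (U(s) = 6 - 1/(s + s) = 6 - 1/(2*s))
t(l) = 47/8 + l² + 15*l (t(l) = (l² + (2 + 13)*l) + (6 - ½/4) = (l² + 15*l) + (6 - ½*¼) = (l² + 15*l) + (6 - ⅛) = (l² + 15*l) + 47/8 = 47/8 + l² + 15*l)
(t(164) + 28602) + 29240 = ((47/8 + 164² + 15*164) + 28602) + 29240 = ((47/8 + 26896 + 2460) + 28602) + 29240 = (234895/8 + 28602) + 29240 = 463711/8 + 29240 = 697631/8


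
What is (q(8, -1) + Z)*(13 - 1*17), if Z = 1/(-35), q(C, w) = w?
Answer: 144/35 ≈ 4.1143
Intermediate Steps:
Z = -1/35 ≈ -0.028571
(q(8, -1) + Z)*(13 - 1*17) = (-1 - 1/35)*(13 - 1*17) = -36*(13 - 17)/35 = -36/35*(-4) = 144/35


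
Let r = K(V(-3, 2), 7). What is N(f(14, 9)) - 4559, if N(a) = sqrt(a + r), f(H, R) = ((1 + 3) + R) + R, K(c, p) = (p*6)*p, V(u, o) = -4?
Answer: -4559 + 2*sqrt(79) ≈ -4541.2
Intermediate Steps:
K(c, p) = 6*p**2 (K(c, p) = (6*p)*p = 6*p**2)
r = 294 (r = 6*7**2 = 6*49 = 294)
f(H, R) = 4 + 2*R (f(H, R) = (4 + R) + R = 4 + 2*R)
N(a) = sqrt(294 + a) (N(a) = sqrt(a + 294) = sqrt(294 + a))
N(f(14, 9)) - 4559 = sqrt(294 + (4 + 2*9)) - 4559 = sqrt(294 + (4 + 18)) - 4559 = sqrt(294 + 22) - 4559 = sqrt(316) - 4559 = 2*sqrt(79) - 4559 = -4559 + 2*sqrt(79)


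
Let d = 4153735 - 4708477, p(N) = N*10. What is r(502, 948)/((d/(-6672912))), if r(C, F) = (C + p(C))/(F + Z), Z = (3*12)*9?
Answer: 14484206/277371 ≈ 52.220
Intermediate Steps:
p(N) = 10*N
Z = 324 (Z = 36*9 = 324)
d = -554742
r(C, F) = 11*C/(324 + F) (r(C, F) = (C + 10*C)/(F + 324) = (11*C)/(324 + F) = 11*C/(324 + F))
r(502, 948)/((d/(-6672912))) = (11*502/(324 + 948))/((-554742/(-6672912))) = (11*502/1272)/((-554742*(-1/6672912))) = (11*502*(1/1272))/(92457/1112152) = (2761/636)*(1112152/92457) = 14484206/277371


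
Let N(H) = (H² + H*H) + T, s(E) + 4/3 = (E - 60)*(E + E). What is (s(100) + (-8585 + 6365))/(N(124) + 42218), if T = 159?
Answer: 17336/219387 ≈ 0.079020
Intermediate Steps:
s(E) = -4/3 + 2*E*(-60 + E) (s(E) = -4/3 + (E - 60)*(E + E) = -4/3 + (-60 + E)*(2*E) = -4/3 + 2*E*(-60 + E))
N(H) = 159 + 2*H² (N(H) = (H² + H*H) + 159 = (H² + H²) + 159 = 2*H² + 159 = 159 + 2*H²)
(s(100) + (-8585 + 6365))/(N(124) + 42218) = ((-4/3 - 120*100 + 2*100²) + (-8585 + 6365))/((159 + 2*124²) + 42218) = ((-4/3 - 12000 + 2*10000) - 2220)/((159 + 2*15376) + 42218) = ((-4/3 - 12000 + 20000) - 2220)/((159 + 30752) + 42218) = (23996/3 - 2220)/(30911 + 42218) = (17336/3)/73129 = (17336/3)*(1/73129) = 17336/219387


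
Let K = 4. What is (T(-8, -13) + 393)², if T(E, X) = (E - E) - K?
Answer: 151321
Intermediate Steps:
T(E, X) = -4 (T(E, X) = (E - E) - 1*4 = 0 - 4 = -4)
(T(-8, -13) + 393)² = (-4 + 393)² = 389² = 151321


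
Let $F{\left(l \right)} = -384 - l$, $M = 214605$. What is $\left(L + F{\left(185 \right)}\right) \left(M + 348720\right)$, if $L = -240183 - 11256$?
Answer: $-141962406600$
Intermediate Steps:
$L = -251439$ ($L = -240183 - 11256 = -251439$)
$\left(L + F{\left(185 \right)}\right) \left(M + 348720\right) = \left(-251439 - 569\right) \left(214605 + 348720\right) = \left(-251439 - 569\right) 563325 = \left(-252008\right) 563325 = -141962406600$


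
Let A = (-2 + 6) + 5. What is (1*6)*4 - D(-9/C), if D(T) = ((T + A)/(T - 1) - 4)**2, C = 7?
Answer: -1945/64 ≈ -30.391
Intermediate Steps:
A = 9 (A = 4 + 5 = 9)
D(T) = (-4 + (9 + T)/(-1 + T))**2 (D(T) = ((T + 9)/(T - 1) - 4)**2 = ((9 + T)/(-1 + T) - 4)**2 = (-4 + (9 + T)/(-1 + T))**2)
(1*6)*4 - D(-9/C) = (1*6)*4 - (13 - (-27)/7)**2/(-1 - 9/7)**2 = 6*4 - (13 - (-27)/7)**2/(-1 - 9*1/7)**2 = 24 - (13 - 3*(-9/7))**2/(-1 - 9/7)**2 = 24 - (13 + 27/7)**2/(-16/7)**2 = 24 - 49*(118/7)**2/256 = 24 - 49*13924/(256*49) = 24 - 1*3481/64 = 24 - 3481/64 = -1945/64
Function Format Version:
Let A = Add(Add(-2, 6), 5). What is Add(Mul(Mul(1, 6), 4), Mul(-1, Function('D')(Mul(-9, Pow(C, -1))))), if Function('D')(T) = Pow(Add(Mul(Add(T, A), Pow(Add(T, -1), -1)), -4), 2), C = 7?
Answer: Rational(-1945, 64) ≈ -30.391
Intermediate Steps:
A = 9 (A = Add(4, 5) = 9)
Function('D')(T) = Pow(Add(-4, Mul(Pow(Add(-1, T), -1), Add(9, T))), 2) (Function('D')(T) = Pow(Add(Mul(Add(T, 9), Pow(Add(T, -1), -1)), -4), 2) = Pow(Add(Mul(Add(9, T), Pow(Add(-1, T), -1)), -4), 2) = Pow(Add(Mul(Pow(Add(-1, T), -1), Add(9, T)), -4), 2) = Pow(Add(-4, Mul(Pow(Add(-1, T), -1), Add(9, T))), 2))
Add(Mul(Mul(1, 6), 4), Mul(-1, Function('D')(Mul(-9, Pow(C, -1))))) = Add(Mul(Mul(1, 6), 4), Mul(-1, Mul(Pow(Add(-1, Mul(-9, Pow(7, -1))), -2), Pow(Add(13, Mul(-3, Mul(-9, Pow(7, -1)))), 2)))) = Add(Mul(6, 4), Mul(-1, Mul(Pow(Add(-1, Mul(-9, Rational(1, 7))), -2), Pow(Add(13, Mul(-3, Mul(-9, Rational(1, 7)))), 2)))) = Add(24, Mul(-1, Mul(Pow(Add(-1, Rational(-9, 7)), -2), Pow(Add(13, Mul(-3, Rational(-9, 7))), 2)))) = Add(24, Mul(-1, Mul(Pow(Rational(-16, 7), -2), Pow(Add(13, Rational(27, 7)), 2)))) = Add(24, Mul(-1, Mul(Rational(49, 256), Pow(Rational(118, 7), 2)))) = Add(24, Mul(-1, Mul(Rational(49, 256), Rational(13924, 49)))) = Add(24, Mul(-1, Rational(3481, 64))) = Add(24, Rational(-3481, 64)) = Rational(-1945, 64)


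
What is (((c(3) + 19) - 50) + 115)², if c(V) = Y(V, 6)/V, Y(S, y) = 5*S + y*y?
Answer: 10201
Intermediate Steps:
Y(S, y) = y² + 5*S (Y(S, y) = 5*S + y² = y² + 5*S)
c(V) = (36 + 5*V)/V (c(V) = (6² + 5*V)/V = (36 + 5*V)/V)
(((c(3) + 19) - 50) + 115)² = ((((5 + 36/3) + 19) - 50) + 115)² = ((((5 + 36*(⅓)) + 19) - 50) + 115)² = ((((5 + 12) + 19) - 50) + 115)² = (((17 + 19) - 50) + 115)² = ((36 - 50) + 115)² = (-14 + 115)² = 101² = 10201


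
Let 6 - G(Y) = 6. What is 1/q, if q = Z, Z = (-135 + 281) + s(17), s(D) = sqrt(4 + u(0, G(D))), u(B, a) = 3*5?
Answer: 146/21297 - sqrt(19)/21297 ≈ 0.0066508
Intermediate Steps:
G(Y) = 0 (G(Y) = 6 - 1*6 = 6 - 6 = 0)
u(B, a) = 15
s(D) = sqrt(19) (s(D) = sqrt(4 + 15) = sqrt(19))
Z = 146 + sqrt(19) (Z = (-135 + 281) + sqrt(19) = 146 + sqrt(19) ≈ 150.36)
q = 146 + sqrt(19) ≈ 150.36
1/q = 1/(146 + sqrt(19))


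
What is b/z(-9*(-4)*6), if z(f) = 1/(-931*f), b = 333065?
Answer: -66978039240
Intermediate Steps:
z(f) = -1/(931*f)
b/z(-9*(-4)*6) = 333065/((-1/(931*(-9*(-4)*6)))) = 333065/((-1/(931*(36*6)))) = 333065/((-1/931/216)) = 333065/((-1/931*1/216)) = 333065/(-1/201096) = 333065*(-201096) = -66978039240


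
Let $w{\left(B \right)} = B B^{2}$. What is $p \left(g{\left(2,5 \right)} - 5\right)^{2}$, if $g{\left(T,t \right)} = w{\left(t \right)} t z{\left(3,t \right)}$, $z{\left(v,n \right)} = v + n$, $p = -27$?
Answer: $-673650675$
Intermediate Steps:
$z{\left(v,n \right)} = n + v$
$w{\left(B \right)} = B^{3}$
$g{\left(T,t \right)} = t^{4} \left(3 + t\right)$ ($g{\left(T,t \right)} = t^{3} t \left(t + 3\right) = t^{4} \left(3 + t\right)$)
$p \left(g{\left(2,5 \right)} - 5\right)^{2} = - 27 \left(5^{4} \left(3 + 5\right) - 5\right)^{2} = - 27 \left(625 \cdot 8 - 5\right)^{2} = - 27 \left(5000 - 5\right)^{2} = - 27 \cdot 4995^{2} = \left(-27\right) 24950025 = -673650675$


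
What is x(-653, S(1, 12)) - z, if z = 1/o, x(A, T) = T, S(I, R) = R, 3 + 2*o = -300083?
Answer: 1800517/150043 ≈ 12.000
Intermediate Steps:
o = -150043 (o = -3/2 + (1/2)*(-300083) = -3/2 - 300083/2 = -150043)
z = -1/150043 (z = 1/(-150043) = -1/150043 ≈ -6.6648e-6)
x(-653, S(1, 12)) - z = 12 - 1*(-1/150043) = 12 + 1/150043 = 1800517/150043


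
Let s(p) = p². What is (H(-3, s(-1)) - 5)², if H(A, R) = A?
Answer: 64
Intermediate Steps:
(H(-3, s(-1)) - 5)² = (-3 - 5)² = (-8)² = 64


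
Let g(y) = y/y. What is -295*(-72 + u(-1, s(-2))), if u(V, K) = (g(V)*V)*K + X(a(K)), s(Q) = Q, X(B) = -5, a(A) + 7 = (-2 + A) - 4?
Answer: 22125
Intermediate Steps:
g(y) = 1
a(A) = -13 + A (a(A) = -7 + ((-2 + A) - 4) = -7 + (-6 + A) = -13 + A)
u(V, K) = -5 + K*V (u(V, K) = (1*V)*K - 5 = V*K - 5 = K*V - 5 = -5 + K*V)
-295*(-72 + u(-1, s(-2))) = -295*(-72 + (-5 - 2*(-1))) = -295*(-72 + (-5 + 2)) = -295*(-72 - 3) = -295*(-75) = 22125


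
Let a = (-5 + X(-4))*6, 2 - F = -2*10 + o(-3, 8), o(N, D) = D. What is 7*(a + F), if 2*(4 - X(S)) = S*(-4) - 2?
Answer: -238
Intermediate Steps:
X(S) = 5 + 2*S (X(S) = 4 - (S*(-4) - 2)/2 = 4 - (-4*S - 2)/2 = 4 - (-2 - 4*S)/2 = 4 + (1 + 2*S) = 5 + 2*S)
F = 14 (F = 2 - (-2*10 + 8) = 2 - (-20 + 8) = 2 - 1*(-12) = 2 + 12 = 14)
a = -48 (a = (-5 + (5 + 2*(-4)))*6 = (-5 + (5 - 8))*6 = (-5 - 3)*6 = -8*6 = -48)
7*(a + F) = 7*(-48 + 14) = 7*(-34) = -238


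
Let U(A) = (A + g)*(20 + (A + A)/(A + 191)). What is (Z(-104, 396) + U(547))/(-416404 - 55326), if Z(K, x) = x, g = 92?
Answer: -579053/19340930 ≈ -0.029939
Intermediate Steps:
U(A) = (20 + 2*A/(191 + A))*(92 + A) (U(A) = (A + 92)*(20 + (A + A)/(A + 191)) = (92 + A)*(20 + (2*A)/(191 + A)) = (92 + A)*(20 + 2*A/(191 + A)) = (20 + 2*A/(191 + A))*(92 + A))
(Z(-104, 396) + U(547))/(-416404 - 55326) = (396 + 2*(175720 + 11*547² + 2922*547)/(191 + 547))/(-416404 - 55326) = (396 + 2*(175720 + 11*299209 + 1598334)/738)/(-471730) = (396 + 2*(1/738)*(175720 + 3291299 + 1598334))*(-1/471730) = (396 + 2*(1/738)*5065353)*(-1/471730) = (396 + 562817/41)*(-1/471730) = (579053/41)*(-1/471730) = -579053/19340930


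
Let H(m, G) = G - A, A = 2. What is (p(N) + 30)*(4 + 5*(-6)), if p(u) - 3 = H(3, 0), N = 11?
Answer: -806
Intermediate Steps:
H(m, G) = -2 + G (H(m, G) = G - 1*2 = G - 2 = -2 + G)
p(u) = 1 (p(u) = 3 + (-2 + 0) = 3 - 2 = 1)
(p(N) + 30)*(4 + 5*(-6)) = (1 + 30)*(4 + 5*(-6)) = 31*(4 - 30) = 31*(-26) = -806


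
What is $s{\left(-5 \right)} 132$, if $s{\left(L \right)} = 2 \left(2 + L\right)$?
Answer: $-792$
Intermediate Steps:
$s{\left(L \right)} = 4 + 2 L$
$s{\left(-5 \right)} 132 = \left(4 + 2 \left(-5\right)\right) 132 = \left(4 - 10\right) 132 = \left(-6\right) 132 = -792$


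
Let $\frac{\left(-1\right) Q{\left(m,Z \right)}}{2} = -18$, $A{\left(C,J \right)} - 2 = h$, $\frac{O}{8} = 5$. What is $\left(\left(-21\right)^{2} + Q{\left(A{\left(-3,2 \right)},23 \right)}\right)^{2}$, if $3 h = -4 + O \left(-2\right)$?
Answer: $227529$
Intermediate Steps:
$O = 40$ ($O = 8 \cdot 5 = 40$)
$h = -28$ ($h = \frac{-4 + 40 \left(-2\right)}{3} = \frac{-4 - 80}{3} = \frac{1}{3} \left(-84\right) = -28$)
$A{\left(C,J \right)} = -26$ ($A{\left(C,J \right)} = 2 - 28 = -26$)
$Q{\left(m,Z \right)} = 36$ ($Q{\left(m,Z \right)} = \left(-2\right) \left(-18\right) = 36$)
$\left(\left(-21\right)^{2} + Q{\left(A{\left(-3,2 \right)},23 \right)}\right)^{2} = \left(\left(-21\right)^{2} + 36\right)^{2} = \left(441 + 36\right)^{2} = 477^{2} = 227529$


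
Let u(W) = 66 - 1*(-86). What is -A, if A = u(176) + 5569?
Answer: -5721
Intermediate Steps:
u(W) = 152 (u(W) = 66 + 86 = 152)
A = 5721 (A = 152 + 5569 = 5721)
-A = -1*5721 = -5721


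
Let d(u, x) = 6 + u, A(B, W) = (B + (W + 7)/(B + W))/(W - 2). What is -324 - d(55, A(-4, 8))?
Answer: -385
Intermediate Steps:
A(B, W) = (B + (7 + W)/(B + W))/(-2 + W)
-324 - d(55, A(-4, 8)) = -324 - (6 + 55) = -324 - 1*61 = -324 - 61 = -385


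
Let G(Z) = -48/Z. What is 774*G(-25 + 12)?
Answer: 37152/13 ≈ 2857.8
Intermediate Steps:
774*G(-25 + 12) = 774*(-48/(-25 + 12)) = 774*(-48/(-13)) = 774*(-48*(-1/13)) = 774*(48/13) = 37152/13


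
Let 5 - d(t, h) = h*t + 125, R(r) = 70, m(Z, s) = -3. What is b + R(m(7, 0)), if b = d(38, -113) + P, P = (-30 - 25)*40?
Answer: 2044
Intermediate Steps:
d(t, h) = -120 - h*t (d(t, h) = 5 - (h*t + 125) = 5 - (125 + h*t) = 5 + (-125 - h*t) = -120 - h*t)
P = -2200 (P = -55*40 = -2200)
b = 1974 (b = (-120 - 1*(-113)*38) - 2200 = (-120 + 4294) - 2200 = 4174 - 2200 = 1974)
b + R(m(7, 0)) = 1974 + 70 = 2044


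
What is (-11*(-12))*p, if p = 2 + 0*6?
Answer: 264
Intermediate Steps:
p = 2 (p = 2 + 0 = 2)
(-11*(-12))*p = -11*(-12)*2 = 132*2 = 264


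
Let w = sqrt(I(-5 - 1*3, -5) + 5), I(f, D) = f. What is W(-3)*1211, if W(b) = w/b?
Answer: -1211*I*sqrt(3)/3 ≈ -699.17*I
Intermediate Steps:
w = I*sqrt(3) (w = sqrt((-5 - 1*3) + 5) = sqrt((-5 - 3) + 5) = sqrt(-8 + 5) = sqrt(-3) = I*sqrt(3) ≈ 1.732*I)
W(b) = I*sqrt(3)/b (W(b) = (I*sqrt(3))/b = I*sqrt(3)/b)
W(-3)*1211 = (I*sqrt(3)/(-3))*1211 = (I*sqrt(3)*(-1/3))*1211 = -I*sqrt(3)/3*1211 = -1211*I*sqrt(3)/3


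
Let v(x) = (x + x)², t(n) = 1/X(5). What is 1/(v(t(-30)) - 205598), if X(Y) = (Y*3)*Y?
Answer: -5625/1156488746 ≈ -4.8639e-6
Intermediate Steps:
X(Y) = 3*Y² (X(Y) = (3*Y)*Y = 3*Y²)
t(n) = 1/75 (t(n) = 1/(3*5²) = 1/(3*25) = 1/75)
v(x) = 4*x² (v(x) = (2*x)² = 4*x²)
1/(v(t(-30)) - 205598) = 1/(4*(1/75)² - 205598) = 1/(4*(1/5625) - 205598) = 1/(4/5625 - 205598) = 1/(-1156488746/5625) = -5625/1156488746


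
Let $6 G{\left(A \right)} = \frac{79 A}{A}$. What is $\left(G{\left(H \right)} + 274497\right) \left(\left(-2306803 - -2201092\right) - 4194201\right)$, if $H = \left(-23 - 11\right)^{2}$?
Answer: $-1180369559772$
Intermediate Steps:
$H = 1156$ ($H = \left(-34\right)^{2} = 1156$)
$G{\left(A \right)} = \frac{79}{6}$ ($G{\left(A \right)} = \frac{79 A \frac{1}{A}}{6} = \frac{1}{6} \cdot 79 = \frac{79}{6}$)
$\left(G{\left(H \right)} + 274497\right) \left(\left(-2306803 - -2201092\right) - 4194201\right) = \left(\frac{79}{6} + 274497\right) \left(\left(-2306803 - -2201092\right) - 4194201\right) = \frac{1647061 \left(\left(-2306803 + 2201092\right) - 4194201\right)}{6} = \frac{1647061 \left(-105711 - 4194201\right)}{6} = \frac{1647061}{6} \left(-4299912\right) = -1180369559772$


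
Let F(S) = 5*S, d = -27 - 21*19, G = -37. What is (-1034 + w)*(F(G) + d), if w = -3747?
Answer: 2921191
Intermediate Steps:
d = -426 (d = -27 - 399 = -426)
(-1034 + w)*(F(G) + d) = (-1034 - 3747)*(5*(-37) - 426) = -4781*(-185 - 426) = -4781*(-611) = 2921191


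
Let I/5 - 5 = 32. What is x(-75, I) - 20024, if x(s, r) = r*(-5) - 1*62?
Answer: -21011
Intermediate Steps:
I = 185 (I = 25 + 5*32 = 25 + 160 = 185)
x(s, r) = -62 - 5*r (x(s, r) = -5*r - 62 = -62 - 5*r)
x(-75, I) - 20024 = (-62 - 5*185) - 20024 = (-62 - 925) - 20024 = -987 - 20024 = -21011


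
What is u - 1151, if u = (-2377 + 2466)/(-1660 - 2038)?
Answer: -4256487/3698 ≈ -1151.0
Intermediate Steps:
u = -89/3698 (u = 89/(-3698) = 89*(-1/3698) = -89/3698 ≈ -0.024067)
u - 1151 = -89/3698 - 1151 = -4256487/3698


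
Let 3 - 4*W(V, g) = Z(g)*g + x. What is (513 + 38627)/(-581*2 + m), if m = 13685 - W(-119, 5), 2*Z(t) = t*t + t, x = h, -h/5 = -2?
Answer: 78280/25087 ≈ 3.1203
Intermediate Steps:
h = 10 (h = -5*(-2) = 10)
x = 10
Z(t) = t/2 + t²/2 (Z(t) = (t*t + t)/2 = (t² + t)/2 = (t + t²)/2 = t/2 + t²/2)
W(V, g) = -7/4 - g²*(1 + g)/8 (W(V, g) = ¾ - ((g*(1 + g)/2)*g + 10)/4 = ¾ - (g²*(1 + g)/2 + 10)/4 = ¾ - (10 + g²*(1 + g)/2)/4 = ¾ + (-5/2 - g²*(1 + g)/8) = -7/4 - g²*(1 + g)/8)
m = 27411/2 (m = 13685 - (-7/4 + (⅛)*5²*(-1 - 1*5)) = 13685 - (-7/4 + (⅛)*25*(-1 - 5)) = 13685 - (-7/4 + (⅛)*25*(-6)) = 13685 - (-7/4 - 75/4) = 13685 - 1*(-41/2) = 13685 + 41/2 = 27411/2 ≈ 13706.)
(513 + 38627)/(-581*2 + m) = (513 + 38627)/(-581*2 + 27411/2) = 39140/(-1162 + 27411/2) = 39140/(25087/2) = 39140*(2/25087) = 78280/25087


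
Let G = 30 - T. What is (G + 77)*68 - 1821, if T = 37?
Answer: 2939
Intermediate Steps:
G = -7 (G = 30 - 1*37 = 30 - 37 = -7)
(G + 77)*68 - 1821 = (-7 + 77)*68 - 1821 = 70*68 - 1821 = 4760 - 1821 = 2939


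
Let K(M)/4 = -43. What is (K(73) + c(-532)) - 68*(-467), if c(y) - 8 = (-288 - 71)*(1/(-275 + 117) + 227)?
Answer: -7883999/158 ≈ -49899.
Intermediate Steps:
K(M) = -172 (K(M) = 4*(-43) = -172)
c(y) = -12874271/158 (c(y) = 8 + (-288 - 71)*(1/(-275 + 117) + 227) = 8 - 359*(1/(-158) + 227) = 8 - 359*(-1/158 + 227) = 8 - 359*35865/158 = 8 - 12875535/158 = -12874271/158)
(K(73) + c(-532)) - 68*(-467) = (-172 - 12874271/158) - 68*(-467) = -12901447/158 + 31756 = -7883999/158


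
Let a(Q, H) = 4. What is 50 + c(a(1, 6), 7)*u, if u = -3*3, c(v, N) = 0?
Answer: 50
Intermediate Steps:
u = -9
50 + c(a(1, 6), 7)*u = 50 + 0*(-9) = 50 + 0 = 50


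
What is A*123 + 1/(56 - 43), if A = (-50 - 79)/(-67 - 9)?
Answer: 206347/988 ≈ 208.85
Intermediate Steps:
A = 129/76 (A = -129/(-76) = -129*(-1/76) = 129/76 ≈ 1.6974)
A*123 + 1/(56 - 43) = (129/76)*123 + 1/(56 - 43) = 15867/76 + 1/13 = 206347/988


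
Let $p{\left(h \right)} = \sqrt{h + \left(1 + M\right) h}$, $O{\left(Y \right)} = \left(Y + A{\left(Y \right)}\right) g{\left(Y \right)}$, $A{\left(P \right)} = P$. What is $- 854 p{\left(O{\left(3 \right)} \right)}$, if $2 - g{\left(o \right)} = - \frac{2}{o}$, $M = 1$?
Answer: $- 3416 \sqrt{3} \approx -5916.7$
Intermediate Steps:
$g{\left(o \right)} = 2 + \frac{2}{o}$ ($g{\left(o \right)} = 2 - - \frac{2}{o} = 2 + \frac{2}{o}$)
$O{\left(Y \right)} = 2 Y \left(2 + \frac{2}{Y}\right)$ ($O{\left(Y \right)} = \left(Y + Y\right) \left(2 + \frac{2}{Y}\right) = 2 Y \left(2 + \frac{2}{Y}\right)$)
$p{\left(h \right)} = \sqrt{3} \sqrt{h}$ ($p{\left(h \right)} = \sqrt{h + \left(1 + 1\right) h} = \sqrt{h + 2 h} = \sqrt{3 h} = \sqrt{3} \sqrt{h}$)
$- 854 p{\left(O{\left(3 \right)} \right)} = - 854 \sqrt{3} \sqrt{4 + 4 \cdot 3} = - 854 \sqrt{3} \sqrt{4 + 12} = - 854 \sqrt{3} \sqrt{16} = - 854 \sqrt{3} \cdot 4 = - 854 \cdot 4 \sqrt{3} = - 3416 \sqrt{3}$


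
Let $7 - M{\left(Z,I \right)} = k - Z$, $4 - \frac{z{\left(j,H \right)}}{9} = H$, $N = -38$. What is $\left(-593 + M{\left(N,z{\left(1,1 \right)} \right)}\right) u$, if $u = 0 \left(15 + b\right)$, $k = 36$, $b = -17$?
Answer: $0$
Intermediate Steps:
$z{\left(j,H \right)} = 36 - 9 H$
$M{\left(Z,I \right)} = -29 + Z$ ($M{\left(Z,I \right)} = 7 - \left(36 - Z\right) = 7 + \left(-36 + Z\right) = -29 + Z$)
$u = 0$ ($u = 0 \left(15 - 17\right) = 0 \left(-2\right) = 0$)
$\left(-593 + M{\left(N,z{\left(1,1 \right)} \right)}\right) u = \left(-593 - 67\right) 0 = \left(-660\right) 0 = 0$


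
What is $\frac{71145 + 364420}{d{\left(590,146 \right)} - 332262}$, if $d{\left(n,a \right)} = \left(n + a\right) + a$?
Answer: $- \frac{87113}{66276} \approx -1.3144$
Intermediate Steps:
$d{\left(n,a \right)} = n + 2 a$ ($d{\left(n,a \right)} = \left(a + n\right) + a = n + 2 a$)
$\frac{71145 + 364420}{d{\left(590,146 \right)} - 332262} = \frac{71145 + 364420}{\left(590 + 2 \cdot 146\right) - 332262} = \frac{435565}{\left(590 + 292\right) - 332262} = \frac{435565}{882 - 332262} = \frac{435565}{-331380} = 435565 \left(- \frac{1}{331380}\right) = - \frac{87113}{66276}$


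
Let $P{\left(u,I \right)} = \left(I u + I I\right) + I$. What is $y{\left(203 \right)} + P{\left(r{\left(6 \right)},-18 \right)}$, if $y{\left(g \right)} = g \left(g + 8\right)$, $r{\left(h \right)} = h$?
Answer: $43031$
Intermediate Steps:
$y{\left(g \right)} = g \left(8 + g\right)$
$P{\left(u,I \right)} = I + I^{2} + I u$ ($P{\left(u,I \right)} = \left(I u + I^{2}\right) + I = \left(I^{2} + I u\right) + I = I + I^{2} + I u$)
$y{\left(203 \right)} + P{\left(r{\left(6 \right)},-18 \right)} = 203 \left(8 + 203\right) - 18 \left(1 - 18 + 6\right) = 203 \cdot 211 - -198 = 42833 + 198 = 43031$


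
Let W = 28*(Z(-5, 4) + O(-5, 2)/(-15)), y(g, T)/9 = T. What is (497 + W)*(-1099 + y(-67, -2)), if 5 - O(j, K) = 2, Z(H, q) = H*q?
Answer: 383131/5 ≈ 76626.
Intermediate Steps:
O(j, K) = 3 (O(j, K) = 5 - 1*2 = 5 - 2 = 3)
y(g, T) = 9*T
W = -2828/5 (W = 28*(-5*4 + 3/(-15)) = 28*(-20 + 3*(-1/15)) = 28*(-20 - ⅕) = 28*(-101/5) = -2828/5 ≈ -565.60)
(497 + W)*(-1099 + y(-67, -2)) = (497 - 2828/5)*(-1099 + 9*(-2)) = -343*(-1099 - 18)/5 = -343/5*(-1117) = 383131/5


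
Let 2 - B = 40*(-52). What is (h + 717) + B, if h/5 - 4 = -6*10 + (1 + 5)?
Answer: 2549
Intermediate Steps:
h = -250 (h = 20 + 5*(-6*10 + (1 + 5)) = 20 + 5*(-60 + 6) = 20 + 5*(-54) = 20 - 270 = -250)
B = 2082 (B = 2 - 40*(-52) = 2 - 1*(-2080) = 2 + 2080 = 2082)
(h + 717) + B = (-250 + 717) + 2082 = 467 + 2082 = 2549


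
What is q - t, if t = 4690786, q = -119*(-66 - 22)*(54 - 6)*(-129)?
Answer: -69533410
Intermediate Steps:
q = -64842624 (q = -(-10472)*48*(-129) = -119*(-4224)*(-129) = 502656*(-129) = -64842624)
q - t = -64842624 - 1*4690786 = -64842624 - 4690786 = -69533410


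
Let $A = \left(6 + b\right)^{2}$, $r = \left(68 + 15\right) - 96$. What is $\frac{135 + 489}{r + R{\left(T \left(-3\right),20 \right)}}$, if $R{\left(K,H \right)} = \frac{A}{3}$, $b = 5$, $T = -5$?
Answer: $\frac{936}{41} \approx 22.829$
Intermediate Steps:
$r = -13$ ($r = 83 - 96 = -13$)
$A = 121$ ($A = \left(6 + 5\right)^{2} = 11^{2} = 121$)
$R{\left(K,H \right)} = \frac{121}{3}$
$\frac{135 + 489}{r + R{\left(T \left(-3\right),20 \right)}} = \frac{135 + 489}{-13 + \frac{121}{3}} = \frac{624}{\frac{82}{3}} = 624 \cdot \frac{3}{82} = \frac{936}{41}$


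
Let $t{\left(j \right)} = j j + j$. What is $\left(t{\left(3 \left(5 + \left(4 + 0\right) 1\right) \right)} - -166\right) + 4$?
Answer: $926$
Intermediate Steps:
$t{\left(j \right)} = j + j^{2}$ ($t{\left(j \right)} = j^{2} + j = j + j^{2}$)
$\left(t{\left(3 \left(5 + \left(4 + 0\right) 1\right) \right)} - -166\right) + 4 = \left(3 \left(5 + \left(4 + 0\right) 1\right) \left(1 + 3 \left(5 + \left(4 + 0\right) 1\right)\right) - -166\right) + 4 = \left(3 \left(5 + 4 \cdot 1\right) \left(1 + 3 \left(5 + 4 \cdot 1\right)\right) + 166\right) + 4 = \left(3 \left(5 + 4\right) \left(1 + 3 \left(5 + 4\right)\right) + 166\right) + 4 = \left(3 \cdot 9 \left(1 + 3 \cdot 9\right) + 166\right) + 4 = \left(27 \left(1 + 27\right) + 166\right) + 4 = \left(27 \cdot 28 + 166\right) + 4 = \left(756 + 166\right) + 4 = 922 + 4 = 926$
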